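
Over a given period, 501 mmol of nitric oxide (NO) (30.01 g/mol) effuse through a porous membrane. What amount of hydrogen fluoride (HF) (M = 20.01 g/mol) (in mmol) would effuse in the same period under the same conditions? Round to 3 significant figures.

By Graham's law, rate_HF/rate_NO = √(M_NO/M_HF) = √(30.01/20.01) = √1.500 = 1.225.
So the amount for HF is 501 × 1.225 = 614 mmol.

614 mmol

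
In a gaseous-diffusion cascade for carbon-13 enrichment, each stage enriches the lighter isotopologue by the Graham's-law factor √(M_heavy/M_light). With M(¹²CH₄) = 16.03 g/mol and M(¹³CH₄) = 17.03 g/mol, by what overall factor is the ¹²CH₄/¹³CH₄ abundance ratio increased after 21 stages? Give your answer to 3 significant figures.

1.89

After 21 stages the ratio has grown by (√(17.03/16.03))^21 = (17.03/16.03)^(21/2).
= 1.06238^(21/2) = 1.89.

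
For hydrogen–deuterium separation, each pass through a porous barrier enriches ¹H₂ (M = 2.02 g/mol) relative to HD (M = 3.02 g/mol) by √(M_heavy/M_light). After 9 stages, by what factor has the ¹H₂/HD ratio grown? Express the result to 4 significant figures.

6.109

After 9 stages the ratio has grown by (√(3.02/2.02))^9 = (3.02/2.02)^(9/2).
= 1.49505^(9/2) = 6.109.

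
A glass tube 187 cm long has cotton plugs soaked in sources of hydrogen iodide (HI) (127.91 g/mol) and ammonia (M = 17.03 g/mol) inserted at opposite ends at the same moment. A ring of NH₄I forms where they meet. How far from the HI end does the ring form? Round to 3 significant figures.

Distances travelled in equal time are proportional to diffusion rates, so d_HI/d_NH₃ = √(M_NH₃/M_HI) = √(17.03/127.91) = 0.3649.
With d_HI + d_NH₃ = 187 cm, d_NH₃ = 187/(1 + 0.3649) = 137.0 cm.
d_HI = 187 − 137.0 = 50.0 cm.

50.0 cm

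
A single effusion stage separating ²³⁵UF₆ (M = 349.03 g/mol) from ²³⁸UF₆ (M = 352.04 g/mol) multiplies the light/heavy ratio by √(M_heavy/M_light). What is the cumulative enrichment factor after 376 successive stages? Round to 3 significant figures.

5.02

Each stage multiplies the ratio by α = √(352.04/349.03), so after 376 stages the overall factor is α^376 = (352.04/349.03)^(376/2).
= 1.00862^188 = 5.02.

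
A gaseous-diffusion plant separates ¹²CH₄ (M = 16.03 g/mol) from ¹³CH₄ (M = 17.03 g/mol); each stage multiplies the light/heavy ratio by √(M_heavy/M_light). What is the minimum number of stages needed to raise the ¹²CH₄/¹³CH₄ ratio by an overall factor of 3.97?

Single-stage factor α = √(17.03/16.03), so ln α = ½ ln(1.06238) = 0.03026.
Need α^N ≥ 3.97 ⇒ N ≥ ln(3.97) / ln α = 1.379 / 0.03026 = 45.57.
Rounding up, N = 46 stages.

46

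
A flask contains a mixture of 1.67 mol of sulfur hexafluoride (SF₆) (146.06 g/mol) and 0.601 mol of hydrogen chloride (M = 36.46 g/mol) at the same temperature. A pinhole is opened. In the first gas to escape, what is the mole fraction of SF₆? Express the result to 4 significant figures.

0.5813

Effusion rate of each component ∝ n_i/√M_i (partial pressure × 1/√M).
Mole fraction of SF₆ in the effusate = (n_SF₆/√M_SF₆) / (n_SF₆/√M_SF₆ + n_HCl/√M_HCl)
= (1.67/√146.06) / (1.67/√146.06 + 0.601/√36.46) = 0.1382/(0.1382 + 0.09953) = 0.5813.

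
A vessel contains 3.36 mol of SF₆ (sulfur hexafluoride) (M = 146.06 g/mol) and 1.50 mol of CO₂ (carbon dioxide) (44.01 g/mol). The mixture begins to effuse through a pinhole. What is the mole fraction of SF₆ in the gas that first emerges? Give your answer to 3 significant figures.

0.551

Rate_i ∝ x_i/√M_i (Graham's law weighted by mole fraction), so the effusate composition follows n_i/√M_i.
Mole fraction of SF₆ in the effusate = (n_SF₆/√M_SF₆) / (n_SF₆/√M_SF₆ + n_CO₂/√M_CO₂)
= (3.36/√146.06) / (3.36/√146.06 + 1.50/√44.01) = 0.2780/(0.2780 + 0.2261) = 0.551.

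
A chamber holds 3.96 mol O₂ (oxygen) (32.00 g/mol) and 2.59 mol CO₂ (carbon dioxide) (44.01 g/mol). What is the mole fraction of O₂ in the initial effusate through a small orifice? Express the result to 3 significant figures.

0.642

The effusion rate of species i is ∝ p_i/√M_i ∝ n_i/√M_i.
x_O₂(eff) = (n_O₂/√M_O₂) / (n_O₂/√M_O₂ + n_CO₂/√M_CO₂)
= (3.96/√32.00) / (3.96/√32.00 + 2.59/√44.01) = 0.7000/(0.7000 + 0.3904) = 0.642.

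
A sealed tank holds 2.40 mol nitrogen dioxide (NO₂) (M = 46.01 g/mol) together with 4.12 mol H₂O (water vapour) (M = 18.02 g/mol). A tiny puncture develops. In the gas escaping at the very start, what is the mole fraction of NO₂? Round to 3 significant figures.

0.267

Rate_i ∝ x_i/√M_i (Graham's law weighted by mole fraction), so the effusate composition follows n_i/√M_i.
So x_NO₂ in the escaping gas = (n_NO₂/√M_NO₂) / Σ(n_i/√M_i)
= (2.40/√46.01) / (2.40/√46.01 + 4.12/√18.02) = 0.3538/(0.3538 + 0.9706) = 0.267.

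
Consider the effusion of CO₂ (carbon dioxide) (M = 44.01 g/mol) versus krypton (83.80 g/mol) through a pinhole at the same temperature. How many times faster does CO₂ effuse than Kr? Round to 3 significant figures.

By Graham's law, rate_CO₂/rate_Kr = √(M_Kr/M_CO₂) = √(83.80/44.01) = √1.904 = 1.38.

1.38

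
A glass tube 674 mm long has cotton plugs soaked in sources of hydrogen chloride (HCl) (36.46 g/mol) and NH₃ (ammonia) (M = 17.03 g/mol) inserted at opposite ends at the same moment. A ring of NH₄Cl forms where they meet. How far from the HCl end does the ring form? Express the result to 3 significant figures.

274 mm

Distances travelled in equal time are proportional to diffusion rates, so d_HCl/d_NH₃ = √(M_NH₃/M_HCl) = √(17.03/36.46) = 0.6834.
With d_HCl + d_NH₃ = 674 mm, d_NH₃ = 674/(1 + 0.6834) = 400.4 mm.
d_HCl = 674 − 400.4 = 274 mm.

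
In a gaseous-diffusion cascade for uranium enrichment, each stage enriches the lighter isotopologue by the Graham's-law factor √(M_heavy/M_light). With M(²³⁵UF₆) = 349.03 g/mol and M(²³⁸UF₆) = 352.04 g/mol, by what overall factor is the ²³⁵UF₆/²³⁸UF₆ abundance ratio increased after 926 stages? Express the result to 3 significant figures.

53.3

Overall factor = α^926 with α = √(352.04/349.03), i.e. (352.04/349.03)^(926/2).
= 1.00862^463 = 53.3.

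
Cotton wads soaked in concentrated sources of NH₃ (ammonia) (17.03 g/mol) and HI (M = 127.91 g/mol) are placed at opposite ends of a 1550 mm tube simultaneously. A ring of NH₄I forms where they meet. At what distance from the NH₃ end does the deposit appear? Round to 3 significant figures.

Distances travelled in equal time are proportional to diffusion rates, so d_NH₃/d_HI = √(M_HI/M_NH₃) = √(127.91/17.03) = 2.741.
With d_NH₃ + d_HI = 1550 mm, d_HI = 1550/(1 + 2.741) = 414.4 mm.
d_NH₃ = 1550 − 414.4 = 1140 mm.

1140 mm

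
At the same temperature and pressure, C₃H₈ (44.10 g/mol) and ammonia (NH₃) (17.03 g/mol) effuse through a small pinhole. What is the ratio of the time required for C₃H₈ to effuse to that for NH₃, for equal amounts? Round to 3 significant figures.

1.61

Since effusion rate ∝ 1/√M, t_C₃H₈/t_NH₃ = √(M_C₃H₈/M_NH₃) = √(44.10/17.03) = √2.590 = 1.61.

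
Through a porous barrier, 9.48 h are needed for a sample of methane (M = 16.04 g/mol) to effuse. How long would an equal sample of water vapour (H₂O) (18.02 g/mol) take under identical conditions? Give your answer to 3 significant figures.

Graham's law gives t_H₂O/t_CH₄ = √(M_H₂O/M_CH₄) = √(18.02/16.04) = √1.123 = 1.060.
So the time for H₂O is 9.48 × 1.060 = 10.0 h.

10.0 h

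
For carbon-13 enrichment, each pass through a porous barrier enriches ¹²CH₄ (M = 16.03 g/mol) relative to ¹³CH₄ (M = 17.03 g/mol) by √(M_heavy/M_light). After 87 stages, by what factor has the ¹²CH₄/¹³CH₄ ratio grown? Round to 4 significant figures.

After 87 stages the ratio has grown by (√(17.03/16.03))^87 = (17.03/16.03)^(87/2).
= 1.06238^(87/2) = 13.91.

13.91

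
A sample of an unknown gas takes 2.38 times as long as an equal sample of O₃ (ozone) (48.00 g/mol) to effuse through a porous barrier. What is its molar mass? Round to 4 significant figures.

271.9 g/mol

Since effusion rate ∝ 1/√M, t_X/t_O₃ = √(M_X/M_O₃).
2.38 = √(M_X/48.00)
M_X = 48.00 × 2.38² = 48.00 × 5.664 = 271.9 g/mol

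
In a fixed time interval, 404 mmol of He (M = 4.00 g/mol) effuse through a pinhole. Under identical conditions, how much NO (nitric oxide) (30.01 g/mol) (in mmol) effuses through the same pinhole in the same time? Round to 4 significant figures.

147.5 mmol

By Graham's law, rate_NO/rate_He = √(M_He/M_NO) = √(4.00/30.01) = √0.1333 = 0.3651.
So the amount for NO is 404 × 0.3651 = 147.5 mmol.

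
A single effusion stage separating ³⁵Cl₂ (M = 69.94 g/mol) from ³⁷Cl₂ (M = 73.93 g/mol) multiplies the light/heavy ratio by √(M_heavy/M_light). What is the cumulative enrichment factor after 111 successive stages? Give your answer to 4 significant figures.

21.74

Overall factor = α^111 with α = √(73.93/69.94), i.e. (73.93/69.94)^(111/2).
= 1.05705^(111/2) = 21.74.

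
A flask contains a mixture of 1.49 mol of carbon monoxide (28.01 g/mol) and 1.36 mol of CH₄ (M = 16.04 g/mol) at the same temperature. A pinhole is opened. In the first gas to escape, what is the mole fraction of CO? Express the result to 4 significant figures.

0.4533

Rate_i ∝ x_i/√M_i (Graham's law weighted by mole fraction), so the effusate composition follows n_i/√M_i.
So x_CO in the escaping gas = (n_CO/√M_CO) / Σ(n_i/√M_i)
= (1.49/√28.01) / (1.49/√28.01 + 1.36/√16.04) = 0.2815/(0.2815 + 0.3396) = 0.4533.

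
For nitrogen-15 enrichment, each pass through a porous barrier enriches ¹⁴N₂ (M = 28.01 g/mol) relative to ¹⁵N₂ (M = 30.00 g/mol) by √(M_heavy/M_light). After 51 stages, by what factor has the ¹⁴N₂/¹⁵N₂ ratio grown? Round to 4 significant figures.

The single-stage factor is √(M_heavy/M_light), so 51 stages give [√(30.00/28.01)]^51 = (30.00/28.01)^(51/2).
= 1.07105^(51/2) = 5.756.

5.756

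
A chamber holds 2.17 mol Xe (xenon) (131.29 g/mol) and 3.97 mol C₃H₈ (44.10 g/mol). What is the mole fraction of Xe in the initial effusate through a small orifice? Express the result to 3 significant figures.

0.241

Each component's effusion rate ∝ (its partial pressure)·(1/√M) ∝ n_i/√M_i.
Mole fraction of Xe in the effusate = (n_Xe/√M_Xe) / (n_Xe/√M_Xe + n_C₃H₈/√M_C₃H₈)
= (2.17/√131.29) / (2.17/√131.29 + 3.97/√44.10) = 0.1894/(0.1894 + 0.5978) = 0.241.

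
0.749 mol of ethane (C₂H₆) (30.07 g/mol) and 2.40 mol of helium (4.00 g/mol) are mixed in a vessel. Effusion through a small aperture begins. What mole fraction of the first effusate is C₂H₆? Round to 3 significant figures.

0.102

Rate_i ∝ x_i/√M_i (Graham's law weighted by mole fraction), so the effusate composition follows n_i/√M_i.
So x_C₂H₆ in the escaping gas = (n_C₂H₆/√M_C₂H₆) / Σ(n_i/√M_i)
= (0.749/√30.07) / (0.749/√30.07 + 2.40/√4.00) = 0.1366/(0.1366 + 1.200) = 0.102.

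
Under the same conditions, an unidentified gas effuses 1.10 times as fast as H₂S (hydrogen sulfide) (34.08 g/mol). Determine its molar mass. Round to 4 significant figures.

28.17 g/mol

By Graham's law, rate_X/rate_H₂S = √(M_H₂S/M_X).
1.10 = √(34.08/M_X)
M_X = 34.08 / 1.10² = 34.08 / 1.210 = 28.17 g/mol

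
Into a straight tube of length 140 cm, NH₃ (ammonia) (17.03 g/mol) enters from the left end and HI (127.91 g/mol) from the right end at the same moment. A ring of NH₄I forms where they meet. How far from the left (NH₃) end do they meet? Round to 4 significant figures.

102.6 cm

Distances travelled in equal time are proportional to diffusion rates, so d_NH₃/d_HI = √(M_HI/M_NH₃) = √(127.91/17.03) = 2.741.
With d_NH₃ + d_HI = 140 cm, d_HI = 140/(1 + 2.741) = 37.43 cm.
d_NH₃ = 140 − 37.43 = 102.6 cm.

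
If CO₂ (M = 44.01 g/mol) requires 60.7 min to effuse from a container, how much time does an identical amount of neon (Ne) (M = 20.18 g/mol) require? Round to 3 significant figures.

41.1 min

Graham's law gives t_Ne/t_CO₂ = √(M_Ne/M_CO₂) = √(20.18/44.01) = √0.4585 = 0.6772.
So the time for Ne is 60.7 × 0.6772 = 41.1 min.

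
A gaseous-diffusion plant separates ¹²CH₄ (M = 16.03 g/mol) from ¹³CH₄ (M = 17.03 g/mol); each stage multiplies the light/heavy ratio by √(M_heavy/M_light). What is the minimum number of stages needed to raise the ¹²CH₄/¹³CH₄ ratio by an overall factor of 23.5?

Per stage α = (17.03/16.03)^(1/2) = 1.06238^0.5, giving ln α = 0.03026.
Need α^N ≥ 23.5 ⇒ N ≥ ln(23.5) / ln α = 3.157 / 0.03026 = 104.34.
So at least 105 stages are needed.

105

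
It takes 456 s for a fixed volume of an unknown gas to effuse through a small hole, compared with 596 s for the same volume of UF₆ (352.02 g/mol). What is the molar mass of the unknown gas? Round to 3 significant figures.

206 g/mol

Using Graham's law: t_X/t_UF₆ = √(M_X/M_UF₆).
456/596 = 0.7651 = √(M_X/352.02)
M_X = 352.02 × 0.7651² = 352.02 × 0.5854 = 206 g/mol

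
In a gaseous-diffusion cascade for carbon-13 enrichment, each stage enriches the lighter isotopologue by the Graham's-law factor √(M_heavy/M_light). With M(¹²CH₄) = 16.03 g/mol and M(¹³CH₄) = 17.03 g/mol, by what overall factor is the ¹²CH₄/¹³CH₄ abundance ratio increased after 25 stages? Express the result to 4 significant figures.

2.131

Each stage multiplies the ratio by α = √(17.03/16.03), so after 25 stages the overall factor is α^25 = (17.03/16.03)^(25/2).
= 1.06238^(25/2) = 2.131.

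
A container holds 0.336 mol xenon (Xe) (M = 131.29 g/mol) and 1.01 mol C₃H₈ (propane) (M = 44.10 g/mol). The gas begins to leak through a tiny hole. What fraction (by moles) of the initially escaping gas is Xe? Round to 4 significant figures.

0.1616

Rate_i ∝ x_i/√M_i (Graham's law weighted by mole fraction), so the effusate composition follows n_i/√M_i.
So x_Xe in the escaping gas = (n_Xe/√M_Xe) / Σ(n_i/√M_i)
= (0.336/√131.29) / (0.336/√131.29 + 1.01/√44.10) = 0.02932/(0.02932 + 0.1521) = 0.1616.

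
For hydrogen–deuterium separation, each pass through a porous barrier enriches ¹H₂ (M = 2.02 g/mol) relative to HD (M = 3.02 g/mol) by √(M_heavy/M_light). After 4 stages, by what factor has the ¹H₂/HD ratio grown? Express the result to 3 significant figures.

Overall factor = α^4 with α = √(3.02/2.02), i.e. (3.02/2.02)^(4/2).
= 1.49505^2 = 2.24.

2.24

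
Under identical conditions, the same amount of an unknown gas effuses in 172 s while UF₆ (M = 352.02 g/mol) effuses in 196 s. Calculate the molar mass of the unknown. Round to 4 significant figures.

271.1 g/mol

Since effusion rate ∝ 1/√M, t_X/t_UF₆ = √(M_X/M_UF₆).
172/196 = 0.8776 = √(M_X/352.02)
M_X = 352.02 × 0.8776² = 352.02 × 0.7701 = 271.1 g/mol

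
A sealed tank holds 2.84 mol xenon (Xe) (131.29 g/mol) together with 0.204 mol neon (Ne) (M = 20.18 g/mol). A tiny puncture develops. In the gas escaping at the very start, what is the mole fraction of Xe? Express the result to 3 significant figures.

0.845

Rate_i ∝ x_i/√M_i (Graham's law weighted by mole fraction), so the effusate composition follows n_i/√M_i.
So x_Xe in the escaping gas = (n_Xe/√M_Xe) / Σ(n_i/√M_i)
= (2.84/√131.29) / (2.84/√131.29 + 0.204/√20.18) = 0.2479/(0.2479 + 0.04541) = 0.845.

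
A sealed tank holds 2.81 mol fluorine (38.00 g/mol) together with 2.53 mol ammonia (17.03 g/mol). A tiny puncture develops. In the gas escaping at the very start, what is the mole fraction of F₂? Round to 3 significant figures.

Rate_i ∝ x_i/√M_i (Graham's law weighted by mole fraction), so the effusate composition follows n_i/√M_i.
x_F₂(eff) = (n_F₂/√M_F₂) / (n_F₂/√M_F₂ + n_NH₃/√M_NH₃)
= (2.81/√38.00) / (2.81/√38.00 + 2.53/√17.03) = 0.4558/(0.4558 + 0.6131) = 0.426.

0.426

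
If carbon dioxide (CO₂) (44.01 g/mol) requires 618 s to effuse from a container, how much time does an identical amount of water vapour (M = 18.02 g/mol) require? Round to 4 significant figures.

395.4 s

Graham's law gives t_H₂O/t_CO₂ = √(M_H₂O/M_CO₂) = √(18.02/44.01) = √0.4095 = 0.6399.
So the time for H₂O is 618 × 0.6399 = 395.4 s.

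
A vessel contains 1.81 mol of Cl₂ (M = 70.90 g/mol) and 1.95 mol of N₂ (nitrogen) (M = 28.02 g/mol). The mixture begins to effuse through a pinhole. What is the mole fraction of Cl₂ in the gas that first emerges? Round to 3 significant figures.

0.368

Rate_i ∝ x_i/√M_i (Graham's law weighted by mole fraction), so the effusate composition follows n_i/√M_i.
x_Cl₂(eff) = (n_Cl₂/√M_Cl₂) / (n_Cl₂/√M_Cl₂ + n_N₂/√M_N₂)
= (1.81/√70.90) / (1.81/√70.90 + 1.95/√28.02) = 0.2150/(0.2150 + 0.3684) = 0.368.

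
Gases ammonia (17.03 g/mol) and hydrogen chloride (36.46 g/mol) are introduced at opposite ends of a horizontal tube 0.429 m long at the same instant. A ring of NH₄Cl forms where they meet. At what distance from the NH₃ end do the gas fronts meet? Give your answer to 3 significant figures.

In equal time, each gas travels a distance ∝ its rate ∝ 1/√M, so d_NH₃/d_HCl = √(M_HCl/M_NH₃) = √(36.46/17.03) = 1.463.
With d_NH₃ + d_HCl = 0.429 m, d_HCl = 0.429/(1 + 1.463) = 0.1742 m.
d_NH₃ = 0.429 − 0.1742 = 0.255 m.

0.255 m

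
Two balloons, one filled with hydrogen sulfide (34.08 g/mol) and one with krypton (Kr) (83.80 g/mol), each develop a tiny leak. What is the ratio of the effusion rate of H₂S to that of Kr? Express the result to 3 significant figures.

Since effusion rate ∝ 1/√M, rate_H₂S/rate_Kr = √(M_Kr/M_H₂S) = √(83.80/34.08) = √2.459 = 1.57.

1.57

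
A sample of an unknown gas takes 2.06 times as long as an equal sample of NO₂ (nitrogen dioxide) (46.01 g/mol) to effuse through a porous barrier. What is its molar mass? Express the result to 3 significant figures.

From Graham's law, t_X/t_NO₂ = √(M_X/M_NO₂).
2.06 = √(M_X/46.01)
M_X = 46.01 × 2.06² = 46.01 × 4.244 = 195 g/mol

195 g/mol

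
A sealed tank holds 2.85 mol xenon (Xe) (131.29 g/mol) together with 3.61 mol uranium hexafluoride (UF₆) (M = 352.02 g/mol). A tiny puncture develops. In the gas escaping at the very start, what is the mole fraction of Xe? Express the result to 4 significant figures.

0.5638

The effusion rate of species i is ∝ p_i/√M_i ∝ n_i/√M_i.
So x_Xe in the escaping gas = (n_Xe/√M_Xe) / Σ(n_i/√M_i)
= (2.85/√131.29) / (2.85/√131.29 + 3.61/√352.02) = 0.2487/(0.2487 + 0.1924) = 0.5638.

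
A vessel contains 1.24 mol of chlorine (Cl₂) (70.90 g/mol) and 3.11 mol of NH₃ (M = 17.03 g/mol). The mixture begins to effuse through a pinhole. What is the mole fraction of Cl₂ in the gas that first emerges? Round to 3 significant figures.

Effusion rate of each component ∝ n_i/√M_i (partial pressure × 1/√M).
So x_Cl₂ in the escaping gas = (n_Cl₂/√M_Cl₂) / Σ(n_i/√M_i)
= (1.24/√70.90) / (1.24/√70.90 + 3.11/√17.03) = 0.1473/(0.1473 + 0.7536) = 0.163.

0.163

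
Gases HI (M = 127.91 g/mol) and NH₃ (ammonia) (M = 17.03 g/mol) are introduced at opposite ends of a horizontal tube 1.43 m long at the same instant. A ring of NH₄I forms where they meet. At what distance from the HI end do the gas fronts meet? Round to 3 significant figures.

In equal time, each gas travels a distance ∝ its rate ∝ 1/√M, so d_HI/d_NH₃ = √(M_NH₃/M_HI) = √(17.03/127.91) = 0.3649.
With d_HI + d_NH₃ = 1.43 m, d_NH₃ = 1.43/(1 + 0.3649) = 1.048 m.
d_HI = 1.43 − 1.048 = 0.382 m.

0.382 m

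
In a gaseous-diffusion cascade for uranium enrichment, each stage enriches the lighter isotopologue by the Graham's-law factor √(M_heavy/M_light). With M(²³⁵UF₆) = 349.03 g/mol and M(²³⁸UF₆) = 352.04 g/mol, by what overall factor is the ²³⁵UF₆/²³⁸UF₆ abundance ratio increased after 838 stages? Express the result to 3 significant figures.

Overall factor = α^838 with α = √(352.04/349.03), i.e. (352.04/349.03)^(838/2).
= 1.00862^419 = 36.5.

36.5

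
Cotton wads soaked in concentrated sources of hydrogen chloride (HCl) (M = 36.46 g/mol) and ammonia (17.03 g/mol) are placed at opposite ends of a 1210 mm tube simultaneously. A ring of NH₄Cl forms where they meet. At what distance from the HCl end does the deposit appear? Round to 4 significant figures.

The fronts meet when d_HCl + d_NH₃ = L with d_HCl/d_NH₃ = √(M_NH₃/M_HCl) (Graham's law). Here √(M_NH₃/M_HCl) = √(17.03/36.46) = 0.6834.
With d_HCl + d_NH₃ = 1210 mm, d_NH₃ = 1210/(1 + 0.6834) = 718.8 mm.
d_HCl = 1210 − 718.8 = 491.2 mm.

491.2 mm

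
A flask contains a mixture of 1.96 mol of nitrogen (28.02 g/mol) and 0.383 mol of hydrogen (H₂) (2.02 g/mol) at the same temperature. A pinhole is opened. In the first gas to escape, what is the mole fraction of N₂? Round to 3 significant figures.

0.579

Each component's effusion rate ∝ (its partial pressure)·(1/√M) ∝ n_i/√M_i.
Mole fraction of N₂ in the effusate = (n_N₂/√M_N₂) / (n_N₂/√M_N₂ + n_H₂/√M_H₂)
= (1.96/√28.02) / (1.96/√28.02 + 0.383/√2.02) = 0.3703/(0.3703 + 0.2695) = 0.579.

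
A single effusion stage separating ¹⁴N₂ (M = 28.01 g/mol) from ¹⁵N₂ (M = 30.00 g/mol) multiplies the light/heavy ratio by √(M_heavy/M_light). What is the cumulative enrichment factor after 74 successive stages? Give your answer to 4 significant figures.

12.67

Overall factor = α^74 with α = √(30.00/28.01), i.e. (30.00/28.01)^(74/2).
= 1.07105^37 = 12.67.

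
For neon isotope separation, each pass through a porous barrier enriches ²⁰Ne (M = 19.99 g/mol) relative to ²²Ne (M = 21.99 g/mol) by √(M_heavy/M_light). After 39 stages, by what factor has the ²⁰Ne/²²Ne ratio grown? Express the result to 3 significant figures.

6.42

Each stage multiplies the ratio by α = √(21.99/19.99), so after 39 stages the overall factor is α^39 = (21.99/19.99)^(39/2).
= 1.10005^(39/2) = 6.42.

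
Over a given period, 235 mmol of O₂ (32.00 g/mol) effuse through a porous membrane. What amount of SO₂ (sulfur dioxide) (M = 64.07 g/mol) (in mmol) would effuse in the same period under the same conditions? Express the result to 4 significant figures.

Using Graham's law: rate_SO₂/rate_O₂ = √(M_O₂/M_SO₂) = √(32.00/64.07) = √0.4995 = 0.7067.
So the amount for SO₂ is 235 × 0.7067 = 166.1 mmol.

166.1 mmol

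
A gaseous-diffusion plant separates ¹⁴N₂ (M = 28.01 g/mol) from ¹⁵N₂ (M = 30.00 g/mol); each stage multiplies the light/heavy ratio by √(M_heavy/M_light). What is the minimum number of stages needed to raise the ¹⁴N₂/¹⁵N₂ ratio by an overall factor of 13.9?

77

Single-stage factor α = √(30.00/28.01), so ln α = ½ ln(1.07105) = 0.03432.
Need α^N ≥ 13.9 ⇒ N ≥ ln(13.9) / ln α = 2.632 / 0.03432 = 76.69.
Rounding up, N = 77 stages.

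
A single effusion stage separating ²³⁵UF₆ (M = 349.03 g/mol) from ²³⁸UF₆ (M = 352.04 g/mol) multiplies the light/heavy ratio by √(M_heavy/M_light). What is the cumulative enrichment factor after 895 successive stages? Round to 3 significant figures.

46.6

Overall factor = α^895 with α = √(352.04/349.03), i.e. (352.04/349.03)^(895/2).
= 1.00862^(895/2) = 46.6.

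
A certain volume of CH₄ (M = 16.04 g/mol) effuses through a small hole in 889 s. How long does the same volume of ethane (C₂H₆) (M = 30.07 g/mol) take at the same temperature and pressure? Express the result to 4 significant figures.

1217 s

Since effusion rate ∝ 1/√M, t_C₂H₆/t_CH₄ = √(M_C₂H₆/M_CH₄) = √(30.07/16.04) = √1.875 = 1.369.
So the time for C₂H₆ is 889 × 1.369 = 1217 s.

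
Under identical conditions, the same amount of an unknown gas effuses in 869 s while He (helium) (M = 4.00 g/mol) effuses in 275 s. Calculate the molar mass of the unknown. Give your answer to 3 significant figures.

Graham's law gives t_X/t_He = √(M_X/M_He).
869/275 = 3.160 = √(M_X/4.00)
M_X = 4.00 × 3.160² = 4.00 × 9.986 = 39.9 g/mol

39.9 g/mol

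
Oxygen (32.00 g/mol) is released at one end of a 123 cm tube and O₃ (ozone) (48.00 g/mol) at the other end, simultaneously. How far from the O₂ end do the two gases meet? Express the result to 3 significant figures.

In equal time, each gas travels a distance ∝ its rate ∝ 1/√M, so d_O₂/d_O₃ = √(M_O₃/M_O₂) = √(48.00/32.00) = 1.225.
With d_O₂ + d_O₃ = 123 cm, d_O₃ = 123/(1 + 1.225) = 55.29 cm.
d_O₂ = 123 − 55.29 = 67.7 cm.

67.7 cm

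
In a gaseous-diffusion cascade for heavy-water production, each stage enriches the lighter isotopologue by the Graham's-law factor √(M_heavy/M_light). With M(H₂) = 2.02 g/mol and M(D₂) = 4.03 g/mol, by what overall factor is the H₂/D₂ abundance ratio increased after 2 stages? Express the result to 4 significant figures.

Overall factor = α^2 with α = √(4.03/2.02), i.e. (4.03/2.02)^(2/2).
= 1.99505^1 = 1.995.

1.995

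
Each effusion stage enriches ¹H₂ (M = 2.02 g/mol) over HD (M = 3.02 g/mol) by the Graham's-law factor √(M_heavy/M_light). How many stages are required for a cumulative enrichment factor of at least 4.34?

Single-stage factor α = √(3.02/2.02), so ln α = ½ ln(1.49505) = 0.2011.
Need α^N ≥ 4.34 ⇒ N ≥ ln(4.34) / ln α = 1.468 / 0.2011 = 7.30.
So at least 8 stages are needed.

8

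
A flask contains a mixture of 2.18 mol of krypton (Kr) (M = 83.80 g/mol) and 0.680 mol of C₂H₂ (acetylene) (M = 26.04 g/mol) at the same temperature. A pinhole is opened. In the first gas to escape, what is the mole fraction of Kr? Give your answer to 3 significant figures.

Rate_i ∝ x_i/√M_i (Graham's law weighted by mole fraction), so the effusate composition follows n_i/√M_i.
Mole fraction of Kr in the effusate = (n_Kr/√M_Kr) / (n_Kr/√M_Kr + n_C₂H₂/√M_C₂H₂)
= (2.18/√83.80) / (2.18/√83.80 + 0.680/√26.04) = 0.2381/(0.2381 + 0.1333) = 0.641.

0.641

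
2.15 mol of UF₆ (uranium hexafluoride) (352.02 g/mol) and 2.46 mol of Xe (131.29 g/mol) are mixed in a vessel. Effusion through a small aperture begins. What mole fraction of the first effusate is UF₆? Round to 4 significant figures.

0.3480

Effusion rate of each component ∝ n_i/√M_i (partial pressure × 1/√M).
Mole fraction of UF₆ in the effusate = (n_UF₆/√M_UF₆) / (n_UF₆/√M_UF₆ + n_Xe/√M_Xe)
= (2.15/√352.02) / (2.15/√352.02 + 2.46/√131.29) = 0.1146/(0.1146 + 0.2147) = 0.3480.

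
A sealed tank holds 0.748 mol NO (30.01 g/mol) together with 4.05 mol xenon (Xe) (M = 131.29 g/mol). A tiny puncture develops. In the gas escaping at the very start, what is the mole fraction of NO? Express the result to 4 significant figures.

The effusion rate of species i is ∝ p_i/√M_i ∝ n_i/√M_i.
x_NO(eff) = (n_NO/√M_NO) / (n_NO/√M_NO + n_Xe/√M_Xe)
= (0.748/√30.01) / (0.748/√30.01 + 4.05/√131.29) = 0.1365/(0.1365 + 0.3535) = 0.2787.

0.2787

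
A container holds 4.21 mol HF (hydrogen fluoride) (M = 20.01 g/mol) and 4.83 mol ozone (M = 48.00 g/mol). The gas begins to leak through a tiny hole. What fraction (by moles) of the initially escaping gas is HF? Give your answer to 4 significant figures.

Rate_i ∝ x_i/√M_i (Graham's law weighted by mole fraction), so the effusate composition follows n_i/√M_i.
Mole fraction of HF in the effusate = (n_HF/√M_HF) / (n_HF/√M_HF + n_O₃/√M_O₃)
= (4.21/√20.01) / (4.21/√20.01 + 4.83/√48.00) = 0.9411/(0.9411 + 0.6972) = 0.5745.

0.5745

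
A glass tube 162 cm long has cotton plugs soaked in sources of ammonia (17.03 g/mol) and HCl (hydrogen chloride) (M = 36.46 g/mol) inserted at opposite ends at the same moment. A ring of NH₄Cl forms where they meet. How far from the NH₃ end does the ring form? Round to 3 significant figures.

In equal time, each gas travels a distance ∝ its rate ∝ 1/√M, so d_NH₃/d_HCl = √(M_HCl/M_NH₃) = √(36.46/17.03) = 1.463.
With d_NH₃ + d_HCl = 162 cm, d_HCl = 162/(1 + 1.463) = 65.77 cm.
d_NH₃ = 162 − 65.77 = 96.2 cm.

96.2 cm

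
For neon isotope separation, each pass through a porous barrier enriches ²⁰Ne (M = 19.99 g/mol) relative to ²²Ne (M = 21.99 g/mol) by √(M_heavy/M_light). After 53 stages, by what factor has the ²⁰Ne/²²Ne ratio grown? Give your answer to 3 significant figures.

12.5

After 53 stages the ratio has grown by (√(21.99/19.99))^53 = (21.99/19.99)^(53/2).
= 1.10005^(53/2) = 12.5.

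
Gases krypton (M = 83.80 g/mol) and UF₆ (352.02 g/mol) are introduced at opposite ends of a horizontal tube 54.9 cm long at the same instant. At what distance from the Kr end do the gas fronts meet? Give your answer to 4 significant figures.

Graham's law gives d_Kr/d_UF₆ = rate_Kr/rate_UF₆ = √(M_UF₆/M_Kr) = √(352.02/83.80) = 2.050.
With d_Kr + d_UF₆ = 54.9 cm, d_UF₆ = 54.9/(1 + 2.050) = 18.00 cm.
d_Kr = 54.9 − 18.00 = 36.90 cm.

36.90 cm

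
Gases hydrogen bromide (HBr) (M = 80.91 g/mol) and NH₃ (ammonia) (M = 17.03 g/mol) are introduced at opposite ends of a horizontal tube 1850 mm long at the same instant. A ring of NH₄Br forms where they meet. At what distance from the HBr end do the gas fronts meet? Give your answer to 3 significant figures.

The fronts meet when d_HBr + d_NH₃ = L with d_HBr/d_NH₃ = √(M_NH₃/M_HBr) (Graham's law). Here √(M_NH₃/M_HBr) = √(17.03/80.91) = 0.4588.
With d_HBr + d_NH₃ = 1850 mm, d_NH₃ = 1850/(1 + 0.4588) = 1268 mm.
d_HBr = 1850 − 1268 = 582 mm.

582 mm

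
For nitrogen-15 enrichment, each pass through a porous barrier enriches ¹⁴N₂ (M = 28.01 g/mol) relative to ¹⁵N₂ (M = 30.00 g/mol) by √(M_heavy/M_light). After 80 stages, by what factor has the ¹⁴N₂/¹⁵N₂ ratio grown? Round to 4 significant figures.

15.57

Each stage multiplies the ratio by α = √(30.00/28.01), so after 80 stages the overall factor is α^80 = (30.00/28.01)^(80/2).
= 1.07105^40 = 15.57.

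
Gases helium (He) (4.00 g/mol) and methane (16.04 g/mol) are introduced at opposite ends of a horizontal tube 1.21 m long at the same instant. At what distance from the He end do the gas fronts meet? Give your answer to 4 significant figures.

0.8070 m

Distances travelled in equal time are proportional to diffusion rates, so d_He/d_CH₄ = √(M_CH₄/M_He) = √(16.04/4.00) = 2.002.
With d_He + d_CH₄ = 1.21 m, d_CH₄ = 1.21/(1 + 2.002) = 0.4030 m.
d_He = 1.21 − 0.4030 = 0.8070 m.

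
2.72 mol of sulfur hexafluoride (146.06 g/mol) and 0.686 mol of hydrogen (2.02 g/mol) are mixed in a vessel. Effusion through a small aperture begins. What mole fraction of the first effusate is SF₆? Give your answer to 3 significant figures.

Rate_i ∝ x_i/√M_i (Graham's law weighted by mole fraction), so the effusate composition follows n_i/√M_i.
Mole fraction of SF₆ in the effusate = (n_SF₆/√M_SF₆) / (n_SF₆/√M_SF₆ + n_H₂/√M_H₂)
= (2.72/√146.06) / (2.72/√146.06 + 0.686/√2.02) = 0.2251/(0.2251 + 0.4827) = 0.318.

0.318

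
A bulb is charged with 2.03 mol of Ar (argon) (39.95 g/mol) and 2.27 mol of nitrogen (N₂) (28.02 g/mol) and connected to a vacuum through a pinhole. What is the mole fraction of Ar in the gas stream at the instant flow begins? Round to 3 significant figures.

0.428

The effusion rate of species i is ∝ p_i/√M_i ∝ n_i/√M_i.
Mole fraction of Ar in the effusate = (n_Ar/√M_Ar) / (n_Ar/√M_Ar + n_N₂/√M_N₂)
= (2.03/√39.95) / (2.03/√39.95 + 2.27/√28.02) = 0.3212/(0.3212 + 0.4288) = 0.428.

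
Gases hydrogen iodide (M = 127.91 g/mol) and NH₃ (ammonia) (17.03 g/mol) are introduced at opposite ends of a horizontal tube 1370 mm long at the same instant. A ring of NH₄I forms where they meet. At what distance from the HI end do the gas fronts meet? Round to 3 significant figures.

Distances travelled in equal time are proportional to diffusion rates, so d_HI/d_NH₃ = √(M_NH₃/M_HI) = √(17.03/127.91) = 0.3649.
With d_HI + d_NH₃ = 1370 mm, d_NH₃ = 1370/(1 + 0.3649) = 1004 mm.
d_HI = 1370 − 1004 = 366 mm.

366 mm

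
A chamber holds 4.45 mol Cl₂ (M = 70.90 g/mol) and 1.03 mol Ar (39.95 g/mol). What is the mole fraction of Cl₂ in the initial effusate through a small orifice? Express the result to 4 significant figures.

The effusion rate of species i is ∝ p_i/√M_i ∝ n_i/√M_i.
So x_Cl₂ in the escaping gas = (n_Cl₂/√M_Cl₂) / Σ(n_i/√M_i)
= (4.45/√70.90) / (4.45/√70.90 + 1.03/√39.95) = 0.5285/(0.5285 + 0.1630) = 0.7643.

0.7643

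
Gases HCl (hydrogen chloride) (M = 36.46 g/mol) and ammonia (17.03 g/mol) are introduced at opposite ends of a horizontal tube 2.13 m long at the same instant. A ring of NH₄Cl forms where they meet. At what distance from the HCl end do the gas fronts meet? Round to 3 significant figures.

0.865 m

Distances travelled in equal time are proportional to diffusion rates, so d_HCl/d_NH₃ = √(M_NH₃/M_HCl) = √(17.03/36.46) = 0.6834.
With d_HCl + d_NH₃ = 2.13 m, d_NH₃ = 2.13/(1 + 0.6834) = 1.265 m.
d_HCl = 2.13 − 1.265 = 0.865 m.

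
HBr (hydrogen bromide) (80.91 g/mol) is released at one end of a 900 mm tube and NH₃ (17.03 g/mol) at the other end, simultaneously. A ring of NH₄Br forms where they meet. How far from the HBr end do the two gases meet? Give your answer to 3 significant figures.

The fronts meet when d_HBr + d_NH₃ = L with d_HBr/d_NH₃ = √(M_NH₃/M_HBr) (Graham's law). Here √(M_NH₃/M_HBr) = √(17.03/80.91) = 0.4588.
With d_HBr + d_NH₃ = 900 mm, d_NH₃ = 900/(1 + 0.4588) = 617.0 mm.
d_HBr = 900 − 617.0 = 283 mm.

283 mm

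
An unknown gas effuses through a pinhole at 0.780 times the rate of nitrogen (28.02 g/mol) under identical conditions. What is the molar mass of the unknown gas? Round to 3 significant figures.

46.1 g/mol

Graham's law gives rate_X/rate_N₂ = √(M_N₂/M_X).
0.780 = √(28.02/M_X)
M_X = 28.02 / 0.780² = 28.02 / 0.6084 = 46.1 g/mol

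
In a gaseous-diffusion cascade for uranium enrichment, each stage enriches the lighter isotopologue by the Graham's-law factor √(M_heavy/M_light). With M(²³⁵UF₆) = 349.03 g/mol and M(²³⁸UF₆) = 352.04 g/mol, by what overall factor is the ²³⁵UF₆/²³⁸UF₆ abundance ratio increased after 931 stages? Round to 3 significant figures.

54.4

The single-stage factor is √(M_heavy/M_light), so 931 stages give [√(352.04/349.03)]^931 = (352.04/349.03)^(931/2).
= 1.00862^(931/2) = 54.4.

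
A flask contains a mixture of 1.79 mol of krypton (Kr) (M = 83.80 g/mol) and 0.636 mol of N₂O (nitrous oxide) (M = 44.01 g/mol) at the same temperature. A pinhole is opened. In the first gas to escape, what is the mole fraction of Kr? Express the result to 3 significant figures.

The effusion rate of species i is ∝ p_i/√M_i ∝ n_i/√M_i.
So x_Kr in the escaping gas = (n_Kr/√M_Kr) / Σ(n_i/√M_i)
= (1.79/√83.80) / (1.79/√83.80 + 0.636/√44.01) = 0.1955/(0.1955 + 0.09587) = 0.671.

0.671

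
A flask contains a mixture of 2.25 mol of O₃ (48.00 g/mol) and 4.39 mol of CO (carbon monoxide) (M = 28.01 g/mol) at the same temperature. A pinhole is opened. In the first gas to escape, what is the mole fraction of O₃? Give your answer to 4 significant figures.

0.2814

Rate_i ∝ x_i/√M_i (Graham's law weighted by mole fraction), so the effusate composition follows n_i/√M_i.
Mole fraction of O₃ in the effusate = (n_O₃/√M_O₃) / (n_O₃/√M_O₃ + n_CO/√M_CO)
= (2.25/√48.00) / (2.25/√48.00 + 4.39/√28.01) = 0.3248/(0.3248 + 0.8295) = 0.2814.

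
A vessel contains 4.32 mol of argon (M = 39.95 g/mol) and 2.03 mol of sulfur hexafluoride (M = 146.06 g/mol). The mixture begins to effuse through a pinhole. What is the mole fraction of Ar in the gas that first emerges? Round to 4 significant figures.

The effusion rate of species i is ∝ p_i/√M_i ∝ n_i/√M_i.
Mole fraction of Ar in the effusate = (n_Ar/√M_Ar) / (n_Ar/√M_Ar + n_SF₆/√M_SF₆)
= (4.32/√39.95) / (4.32/√39.95 + 2.03/√146.06) = 0.6835/(0.6835 + 0.1680) = 0.8027.

0.8027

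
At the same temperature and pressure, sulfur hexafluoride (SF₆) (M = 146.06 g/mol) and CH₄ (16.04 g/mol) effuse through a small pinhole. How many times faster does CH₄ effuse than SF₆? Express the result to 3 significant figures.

3.02

Since effusion rate ∝ 1/√M, rate_CH₄/rate_SF₆ = √(M_SF₆/M_CH₄) = √(146.06/16.04) = √9.106 = 3.02.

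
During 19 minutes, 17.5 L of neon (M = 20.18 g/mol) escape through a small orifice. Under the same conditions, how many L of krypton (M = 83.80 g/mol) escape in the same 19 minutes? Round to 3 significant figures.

Using Graham's law: rate_Kr/rate_Ne = √(M_Ne/M_Kr) = √(20.18/83.80) = √0.2408 = 0.4907.
So the volume for Kr is 17.5 × 0.4907 = 8.59 L.

8.59 L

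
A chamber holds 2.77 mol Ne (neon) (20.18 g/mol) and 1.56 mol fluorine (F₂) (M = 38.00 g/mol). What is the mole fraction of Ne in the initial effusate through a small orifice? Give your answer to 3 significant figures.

The effusion rate of species i is ∝ p_i/√M_i ∝ n_i/√M_i.
Mole fraction of Ne in the effusate = (n_Ne/√M_Ne) / (n_Ne/√M_Ne + n_F₂/√M_F₂)
= (2.77/√20.18) / (2.77/√20.18 + 1.56/√38.00) = 0.6166/(0.6166 + 0.2531) = 0.709.

0.709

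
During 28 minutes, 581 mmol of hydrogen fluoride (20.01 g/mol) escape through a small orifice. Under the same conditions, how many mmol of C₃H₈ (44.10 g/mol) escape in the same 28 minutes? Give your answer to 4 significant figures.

Graham's law gives rate_C₃H₈/rate_HF = √(M_HF/M_C₃H₈) = √(20.01/44.10) = √0.4537 = 0.6736.
So the amount for C₃H₈ is 581 × 0.6736 = 391.4 mmol.

391.4 mmol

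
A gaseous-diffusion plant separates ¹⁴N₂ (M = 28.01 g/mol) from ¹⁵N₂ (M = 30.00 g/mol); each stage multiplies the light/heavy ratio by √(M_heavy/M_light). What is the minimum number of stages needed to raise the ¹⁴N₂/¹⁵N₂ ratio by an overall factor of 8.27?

62

Per stage α = (30.00/28.01)^(1/2) = 1.07105^0.5, giving ln α = 0.03432.
Need α^N ≥ 8.27 ⇒ N ≥ ln(8.27) / ln α = 2.113 / 0.03432 = 61.56.
Rounding up, N = 62 stages.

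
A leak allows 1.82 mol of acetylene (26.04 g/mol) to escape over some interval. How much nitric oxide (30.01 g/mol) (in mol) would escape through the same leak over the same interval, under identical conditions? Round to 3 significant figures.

1.70 mol

From Graham's law, rate_NO/rate_C₂H₂ = √(M_C₂H₂/M_NO) = √(26.04/30.01) = √0.8677 = 0.9315.
So the amount for NO is 1.82 × 0.9315 = 1.70 mol.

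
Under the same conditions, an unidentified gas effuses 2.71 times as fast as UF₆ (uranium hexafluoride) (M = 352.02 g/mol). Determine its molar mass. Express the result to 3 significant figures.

47.9 g/mol

By Graham's law, rate_X/rate_UF₆ = √(M_UF₆/M_X).
2.71 = √(352.02/M_X)
M_X = 352.02 / 2.71² = 352.02 / 7.344 = 47.9 g/mol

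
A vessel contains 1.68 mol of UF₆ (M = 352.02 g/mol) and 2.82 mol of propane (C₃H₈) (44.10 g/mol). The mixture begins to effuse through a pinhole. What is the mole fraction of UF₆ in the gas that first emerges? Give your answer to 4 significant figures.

Effusion rate of each component ∝ n_i/√M_i (partial pressure × 1/√M).
x_UF₆(eff) = (n_UF₆/√M_UF₆) / (n_UF₆/√M_UF₆ + n_C₃H₈/√M_C₃H₈)
= (1.68/√352.02) / (1.68/√352.02 + 2.82/√44.10) = 0.08954/(0.08954 + 0.4246) = 0.1741.

0.1741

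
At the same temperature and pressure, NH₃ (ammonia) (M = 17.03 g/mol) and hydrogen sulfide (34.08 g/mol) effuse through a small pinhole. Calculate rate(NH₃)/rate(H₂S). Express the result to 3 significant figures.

1.41

From Graham's law, rate_NH₃/rate_H₂S = √(M_H₂S/M_NH₃) = √(34.08/17.03) = √2.001 = 1.41.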